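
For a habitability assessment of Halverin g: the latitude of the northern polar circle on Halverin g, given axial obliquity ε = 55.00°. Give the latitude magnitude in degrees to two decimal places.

The polar circle is the lowest latitude that experiences at least one full rotation of continuous daylight at the northern-summer solstice; it lies at |φ| = 90° − ε = 90° − 55.00° = 35.00°.

35.00°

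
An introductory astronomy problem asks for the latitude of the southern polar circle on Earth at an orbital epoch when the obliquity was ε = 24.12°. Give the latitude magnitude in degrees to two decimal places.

65.88°

The polar circle is the lowest latitude that experiences at least one full rotation of continuous darkness at the northern-summer solstice; it lies at |ϕ| = 90° − ε = 90° − 24.12° = 65.88°.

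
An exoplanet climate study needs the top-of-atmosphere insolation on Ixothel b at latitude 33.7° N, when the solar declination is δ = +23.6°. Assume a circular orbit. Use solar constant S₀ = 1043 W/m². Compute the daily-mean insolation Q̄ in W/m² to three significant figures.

Q̄ ≈ 380 W/m²

cos H₀ = −tan(+33.7°) tan(+23.600°) = -0.2914, H₀ = 1.8665 rad.
Bracket: H₀ sin φ sin δ + cos φ cos δ sin H₀ = 1.8665×0.55484×0.40035 + 0.83195×0.91636×0.95661 = 0.414606 + 0.729287 = 1.143893.
Q̄ = (S₀/π) × [bracket] = (1043/π) × 1.143893 = 379.8 W/m².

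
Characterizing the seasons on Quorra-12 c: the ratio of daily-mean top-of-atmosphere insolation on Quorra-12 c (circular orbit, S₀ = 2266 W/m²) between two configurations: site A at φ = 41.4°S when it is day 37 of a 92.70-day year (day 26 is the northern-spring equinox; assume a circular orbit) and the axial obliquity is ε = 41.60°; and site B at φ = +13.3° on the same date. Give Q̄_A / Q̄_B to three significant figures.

Q̄_A / Q̄_B ≈ 0.259

— Configuration A (φ=-41.4°):
Solar longitude: λ_s = 360° × (37 − 26)/92.70 = 42.718°.
sin δ = sin 41.60° × sin 42.718° = 0.45041, so δ = +26.770°.
cos H₀ = −tan(-41.4°) tan(+26.770°) = 0.4448, H₀ = 1.1099 rad.
Bracket: H₀ sin φ sin δ + cos φ cos δ sin H₀ = 1.1099×-0.66131×0.45041 + 0.75011×0.89282×0.89565 = -0.330596 + 0.599829 = 0.269233.
Q̄ = (S₀/π) × [bracket] = (2266/π) × 0.269233 = 194.20 W/m².
— Configuration B (φ=+13.3°):
cos H₀ = −tan(+13.3°) tan(+26.770°) = -0.1193, H₀ = 1.6903 rad.
Bracket: H₀ sin φ sin δ + cos φ cos δ sin H₀ = 1.6903×0.23005×0.45041 + 0.97318×0.89282×0.99286 = 0.175144 + 0.862671 = 1.037815.
Q̄ = (S₀/π) × [bracket] = (2266/π) × 1.037815 = 748.57 W/m².
Ratio Q̄_A / Q̄_B = 194.20 / 748.57 = 0.2594.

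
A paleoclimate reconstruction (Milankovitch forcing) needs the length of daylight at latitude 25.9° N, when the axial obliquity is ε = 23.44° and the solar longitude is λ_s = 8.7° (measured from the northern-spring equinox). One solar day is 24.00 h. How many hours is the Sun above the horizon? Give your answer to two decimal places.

Solar declination: sin δ = sin ε · sin λ_s = sin 23.44° × sin 8.7° = 0.06017, so δ = +3.450°.
cos H₀ = −tan φ · tan δ = −tan(+25.9°) × tan(+3.450°) = -0.0293, so H₀ = 1.6001 rad = 91.68°.
Daylight = 2H₀/(2π) × 24.00 h = (1.6001/π) × 24.00 = 12.22 h.

12.22 h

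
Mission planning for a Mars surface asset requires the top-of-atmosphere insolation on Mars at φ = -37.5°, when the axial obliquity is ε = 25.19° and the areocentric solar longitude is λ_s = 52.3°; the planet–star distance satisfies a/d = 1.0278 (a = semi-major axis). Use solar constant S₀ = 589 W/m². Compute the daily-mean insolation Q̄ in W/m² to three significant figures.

Q̄ ≈ 89.8 W/m²

sin δ = sin 25.19° × sin 52.3° = 0.33676, so δ = +19.680°.
cos H₀ = −tan(-37.5°) tan(+19.680°) = 0.2744, H₀ = 1.2928 rad.
Bracket: H₀ sin φ sin δ + cos φ cos δ sin H₀ = 1.2928×-0.60876×0.33676 + 0.79335×0.94159×0.96161 = -0.265032 + 0.718333 = 0.453301.
Inverse-square distance factor (a/d)² = 1.0278² = 1.056373.
Q̄ = (S₀/π) × 1.056373 × [bracket] = (589/π) × 1.056373 × 0.453301 = 89.78 W/m².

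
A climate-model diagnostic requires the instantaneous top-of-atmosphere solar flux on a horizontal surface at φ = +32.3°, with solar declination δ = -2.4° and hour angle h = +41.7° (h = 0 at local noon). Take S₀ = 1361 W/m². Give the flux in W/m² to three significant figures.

828 W/m²

cos θ_z = sin φ sin δ + cos φ cos δ cos h = -0.022376 + 0.630551 = 0.608175.
Flux = S₀ · cos θ_z = 1361 × 0.608175 = 827.7 W/m².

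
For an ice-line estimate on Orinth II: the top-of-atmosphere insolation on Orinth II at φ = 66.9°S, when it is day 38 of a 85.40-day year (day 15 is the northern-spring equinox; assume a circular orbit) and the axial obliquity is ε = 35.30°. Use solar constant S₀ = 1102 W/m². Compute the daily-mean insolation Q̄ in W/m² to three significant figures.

Q̄ ≈ 0.00 W/m²

Solar longitude: λ_s = 360° × (38 − 15)/85.40 = 96.956°.
sin δ = sin 35.30° × sin 96.956° = 0.57360, so δ = +35.002°.
cos H₀ = −tan(-66.9°) tan(+35.002°) = 1.6417 ≥ 1 ⇒ polar night, H₀ = 0 and Q̄ = 0.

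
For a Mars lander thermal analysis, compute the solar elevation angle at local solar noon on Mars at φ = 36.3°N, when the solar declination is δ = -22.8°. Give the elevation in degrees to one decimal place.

30.9°

At local noon the hour angle is zero, so the zenith angle equals |φ − δ| = |+36.3° − (-22.800°)| = 59.100°.
Elevation = 90° − 59.100° = 30.9°.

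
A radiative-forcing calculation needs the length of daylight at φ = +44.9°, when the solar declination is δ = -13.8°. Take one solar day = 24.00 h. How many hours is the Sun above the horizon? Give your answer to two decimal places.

10.11 h

cos H₀ = −tan φ · tan δ = −tan(+44.9°) × tan(-13.800°) = 0.2448, so H₀ = 1.3235 rad = 75.83°.
Daylight = 2H₀/(2π) × 24.00 h = (1.3235/π) × 24.00 = 10.11 h.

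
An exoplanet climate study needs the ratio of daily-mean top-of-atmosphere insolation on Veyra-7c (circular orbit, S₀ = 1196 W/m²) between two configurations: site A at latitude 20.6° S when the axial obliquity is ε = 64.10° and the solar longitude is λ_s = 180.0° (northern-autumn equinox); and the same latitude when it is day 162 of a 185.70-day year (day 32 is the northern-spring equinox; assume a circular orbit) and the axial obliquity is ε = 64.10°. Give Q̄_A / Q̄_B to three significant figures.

— Configuration A (φ=-20.6°):
Solar declination: sin δ = sin ε · sin λ_s = sin 64.10° × sin 180.0° = 0.00000, so δ = +0.000°.
cos H₀ = −tan(-20.6°) tan(+0.000°) = 0.0000, H₀ = 1.5708 rad.
Bracket: H₀ sin φ sin δ + cos φ cos δ sin H₀ = 1.5708×-0.35184×0.00000 + 0.93606×1.00000×1.00000 = -0.000000 + 0.936060 = 0.936060.
Q̄ = (S₀/π) × [bracket] = (1196/π) × 0.936060 = 356.36 W/m².
— Configuration B (φ=-20.6°):
Solar longitude: λ_s = 360° × (162 − 32)/185.70 = 252.019°.
sin δ = sin 64.10° × sin 252.019° = -0.85562, so δ = -58.829°.
cos H₀ = −tan(-20.6°) tan(-58.829°) = -0.6213, H₀ = 2.2413 rad.
Bracket: H₀ sin φ sin δ + cos φ cos δ sin H₀ = 2.2413×-0.35184×-0.85562 + 0.93606×0.51760×0.78353 = 0.674724 + 0.379624 = 1.054348.
Q̄ = (S₀/π) × [bracket] = (1196/π) × 1.054348 = 401.39 W/m².
Ratio Q̄_A / Q̄_B = 356.36 / 401.39 = 0.8878.

Q̄_A / Q̄_B ≈ 0.888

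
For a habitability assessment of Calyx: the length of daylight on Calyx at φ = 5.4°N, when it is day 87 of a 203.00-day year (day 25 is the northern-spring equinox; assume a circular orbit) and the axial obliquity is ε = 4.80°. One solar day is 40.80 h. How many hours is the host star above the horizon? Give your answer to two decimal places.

20.50 h

Solar longitude: λ_s = 360° × (87 − 25)/203.00 = 109.951°.
sin δ = sin 4.80° × sin 109.951° = 0.07866, so δ = +4.511°.
cos H₀ = −tan φ · tan δ = −tan(+5.4°) × tan(+4.511°) = -0.0075, so H₀ = 1.5783 rad = 90.43°.
Daylight = 2H₀/(2π) × 40.80 h = (1.5783/π) × 40.80 = 20.50 h.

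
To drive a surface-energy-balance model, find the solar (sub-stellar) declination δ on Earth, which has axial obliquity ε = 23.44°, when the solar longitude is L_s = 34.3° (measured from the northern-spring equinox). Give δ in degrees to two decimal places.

δ = +12.95°

sin δ = sin ε · sin L_s = sin 23.44° × sin 34.3° = 0.224164.
δ = arcsin(0.224164) = +12.95°.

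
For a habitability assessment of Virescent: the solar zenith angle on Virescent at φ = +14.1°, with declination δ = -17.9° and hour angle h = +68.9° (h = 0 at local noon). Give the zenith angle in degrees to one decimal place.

θ_z = 75.1°

cos θ_z = sin φ sin δ + cos φ cos δ cos h = -0.074877 + 0.332250 = 0.257373.
θ_z = arccos(0.257373) = 75.1°.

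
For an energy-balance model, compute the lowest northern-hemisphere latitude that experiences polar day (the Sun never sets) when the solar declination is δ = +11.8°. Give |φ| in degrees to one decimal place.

Polar day requires cos H₀ = −tan φ tan δ ≤ −1, i.e. tan φ tan δ ≥ 1.
The boundary is |tan φ| · |tan δ| = 1, so |φ| = 90° − |δ| = 90° − 11.8° = 78.2° in the northern hemisphere.

|φ| = 78.2°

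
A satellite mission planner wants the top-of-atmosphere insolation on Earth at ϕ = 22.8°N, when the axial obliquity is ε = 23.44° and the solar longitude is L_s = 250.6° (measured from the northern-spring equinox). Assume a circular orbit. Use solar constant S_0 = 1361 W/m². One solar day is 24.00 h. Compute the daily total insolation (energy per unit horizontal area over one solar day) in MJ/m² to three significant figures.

23.9 MJ/m²

Solar declination: sin δ = sin ε · sin L_s = sin 23.44° × sin 250.6° = -0.37520, so δ = -22.037°.
cos h₀ = −tan(+22.8°) tan(-22.037°) = 0.1702, h₀ = 1.3998 rad.
Bracket: h₀ sin ϕ sin δ + cos ϕ cos δ sin h₀ = 1.3998×0.38752×-0.37520 + 0.92186×0.92694×0.98542 = -0.203527 + 0.842050 = 0.638523.
Q̄ = (S_0/π) × [bracket] = (1361/π) × 0.638523 = 276.62 W/m².
Daily total = Q̄ × 24.00 h × 3600 s/h = 276.62 × 24.00 × 3600 / 10⁶ = 23.90 MJ/m².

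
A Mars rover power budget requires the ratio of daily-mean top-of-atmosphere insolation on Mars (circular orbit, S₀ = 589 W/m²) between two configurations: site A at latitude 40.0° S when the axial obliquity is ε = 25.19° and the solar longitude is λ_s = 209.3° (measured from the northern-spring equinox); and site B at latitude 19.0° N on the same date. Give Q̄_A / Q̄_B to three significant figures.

Q̄_A / Q̄_B ≈ 1.18

— Configuration A (φ=-40.0°):
Solar declination: sin δ = sin ε · sin λ_s = sin 25.19° × sin 209.3° = -0.20829, so δ = -12.022°.
cos H₀ = −tan(-40.0°) tan(-12.022°) = -0.1787, H₀ = 1.7505 rad.
Bracket: H₀ sin φ sin δ + cos φ cos δ sin H₀ = 1.7505×-0.64279×-0.20829 + 0.76604×0.97807×0.98390 = 0.234369 + 0.737178 = 0.971547.
Q̄ = (S₀/π) × [bracket] = (589/π) × 0.971547 = 182.15 W/m².
— Configuration B (φ=+19.0°):
cos H₀ = −tan(+19.0°) tan(-12.022°) = 0.0733, H₀ = 1.4974 rad.
Bracket: H₀ sin φ sin δ + cos φ cos δ sin H₀ = 1.4974×0.32557×-0.20829 + 0.94552×0.97807×0.99731 = -0.101543 + 0.922297 = 0.820754.
Q̄ = (S₀/π) × [bracket] = (589/π) × 0.820754 = 153.88 W/m².
Ratio Q̄_A / Q̄_B = 182.15 / 153.88 = 1.184.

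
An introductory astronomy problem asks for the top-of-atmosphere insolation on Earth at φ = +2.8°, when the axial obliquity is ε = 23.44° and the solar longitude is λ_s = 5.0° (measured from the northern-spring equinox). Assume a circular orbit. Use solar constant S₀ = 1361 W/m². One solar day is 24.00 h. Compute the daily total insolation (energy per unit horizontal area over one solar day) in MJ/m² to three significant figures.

Solar declination: sin δ = sin ε · sin λ_s = sin 23.44° × sin 5.0° = 0.03467, so δ = +1.987°.
cos H₀ = −tan(+2.8°) tan(+1.987°) = -0.0017, H₀ = 1.5725 rad.
Bracket: H₀ sin φ sin δ + cos φ cos δ sin H₀ = 1.5725×0.04885×0.03467 + 0.99881×0.99940×1.00000 = 0.002663 + 0.998211 = 1.000874.
Q̄ = (S₀/π) × [bracket] = (1361/π) × 1.000874 = 433.60 W/m².
Daily total = Q̄ × 24.00 h × 3600 s/h = 433.60 × 24.00 × 3600 / 10⁶ = 37.46 MJ/m².

37.5 MJ/m²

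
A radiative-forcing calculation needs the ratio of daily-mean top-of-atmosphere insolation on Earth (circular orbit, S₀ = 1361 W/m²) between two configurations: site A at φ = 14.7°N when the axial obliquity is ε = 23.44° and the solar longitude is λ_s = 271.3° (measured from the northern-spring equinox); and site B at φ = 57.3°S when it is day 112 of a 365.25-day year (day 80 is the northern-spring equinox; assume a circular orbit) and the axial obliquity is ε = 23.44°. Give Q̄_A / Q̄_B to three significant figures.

Q̄_A / Q̄_B ≈ 2.60

— Configuration A (φ=+14.7°):
Solar declination: sin δ = sin ε · sin λ_s = sin 23.44° × sin 271.3° = -0.39769, so δ = -23.434°.
cos H₀ = −tan(+14.7°) tan(-23.434°) = 0.1137, H₀ = 1.4568 rad.
Bracket: H₀ sin φ sin δ + cos φ cos δ sin H₀ = 1.4568×0.25376×-0.39769 + 0.96727×0.91752×0.99351 = -0.147017 + 0.881730 = 0.734713.
Q̄ = (S₀/π) × [bracket] = (1361/π) × 0.734713 = 318.29 W/m².
— Configuration B (φ=-57.3°):
Solar longitude: λ_s = 360° × (112 − 80)/365.25 = 31.540°.
sin δ = sin 23.44° × sin 31.540° = 0.20808, so δ = +12.010°.
cos H₀ = −tan(-57.3°) tan(+12.010°) = 0.3314, H₀ = 1.2330 rad.
Bracket: H₀ sin φ sin δ + cos φ cos δ sin H₀ = 1.2330×-0.84151×0.20808 + 0.54024×0.97811×0.94350 = -0.215900 + 0.498559 = 0.282659.
Q̄ = (S₀/π) × [bracket] = (1361/π) × 0.282659 = 122.45 W/m².
Ratio Q̄_A / Q̄_B = 318.29 / 122.45 = 2.599.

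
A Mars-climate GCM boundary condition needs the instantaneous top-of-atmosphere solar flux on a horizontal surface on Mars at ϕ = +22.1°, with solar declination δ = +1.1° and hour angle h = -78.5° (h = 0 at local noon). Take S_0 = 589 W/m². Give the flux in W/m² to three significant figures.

cos θ_z = sin ϕ sin δ + cos ϕ cos δ cos h = 0.007223 + 0.184686 = 0.191909.
Flux = S_0 · cos θ_z = 589 × 0.191909 = 113.0 W/m².

113 W/m²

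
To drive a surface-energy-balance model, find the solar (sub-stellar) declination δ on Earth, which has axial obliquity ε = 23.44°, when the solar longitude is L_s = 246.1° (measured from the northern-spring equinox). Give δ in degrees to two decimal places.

δ = -21.33°

sin δ = sin ε · sin L_s = sin 23.44° × sin 246.1° = -0.363680.
δ = arcsin(-0.363680) = -21.33°.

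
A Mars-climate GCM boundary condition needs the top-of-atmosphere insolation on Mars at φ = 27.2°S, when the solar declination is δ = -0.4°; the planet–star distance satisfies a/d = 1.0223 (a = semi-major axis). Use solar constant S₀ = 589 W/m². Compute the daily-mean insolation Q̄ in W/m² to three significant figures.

cos H₀ = −tan(-27.2°) tan(-0.400°) = -0.0036, H₀ = 1.5744 rad.
Bracket: H₀ sin φ sin δ + cos φ cos δ sin H₀ = 1.5744×-0.45710×-0.00698 + 0.88942×0.99998×0.99999 = 0.005023 + 0.889393 = 0.894416.
Inverse-square distance factor (a/d)² = 1.0223² = 1.045097.
Q̄ = (S₀/π) × 1.045097 × [bracket] = (589/π) × 1.045097 × 0.894416 = 175.3 W/m².

Q̄ ≈ 175 W/m²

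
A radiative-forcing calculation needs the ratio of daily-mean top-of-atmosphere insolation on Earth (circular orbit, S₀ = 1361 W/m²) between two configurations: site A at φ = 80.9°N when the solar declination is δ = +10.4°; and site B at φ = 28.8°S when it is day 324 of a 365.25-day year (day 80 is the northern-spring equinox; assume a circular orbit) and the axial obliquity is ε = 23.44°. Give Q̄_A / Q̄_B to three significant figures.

— Configuration A (φ=+80.9°):
cos H₀ = −tan(+80.9°) tan(+10.400°) = -1.1458 ≤ −1 ⇒ polar day, H₀ = π.
Bracket: H₀ sin φ sin δ + cos φ cos δ sin H₀ = 3.1416×0.98741×0.18052 + 0.15816×0.98357×0.00000 = 0.559982 + 0.000000 = 0.559982.
Q̄ = (S₀/π) × [bracket] = (1361/π) × 0.559982 = 242.60 W/m².
— Configuration B (φ=-28.8°):
Solar longitude: λ_s = 360° × (324 − 80)/365.25 = 240.493°.
sin δ = sin 23.44° × sin 240.493° = -0.34619, so δ = -20.255°.
cos H₀ = −tan(-28.8°) tan(-20.255°) = -0.2029, H₀ = 1.7751 rad.
Bracket: H₀ sin φ sin δ + cos φ cos δ sin H₀ = 1.7751×-0.48175×-0.34619 + 0.87631×0.93816×0.97921 = 0.296046 + 0.805027 = 1.101073.
Q̄ = (S₀/π) × [bracket] = (1361/π) × 1.101073 = 477.01 W/m².
Ratio Q̄_A / Q̄_B = 242.60 / 477.01 = 0.5086.

Q̄_A / Q̄_B ≈ 0.509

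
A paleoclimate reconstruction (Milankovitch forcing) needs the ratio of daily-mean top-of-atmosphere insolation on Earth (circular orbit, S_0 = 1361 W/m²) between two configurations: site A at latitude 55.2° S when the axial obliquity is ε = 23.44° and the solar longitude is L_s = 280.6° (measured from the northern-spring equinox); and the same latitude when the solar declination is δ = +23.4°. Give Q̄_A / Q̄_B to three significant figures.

— Configuration A (ϕ=-55.2°):
Solar declination: sin δ = sin ε · sin L_s = sin 23.44° × sin 280.6° = -0.39100, so δ = -23.017°.
cos h₀ = −tan(-55.2°) tan(-23.017°) = -0.6112, h₀ = 2.2284 rad.
Bracket: h₀ sin ϕ sin δ + cos ϕ cos δ sin h₀ = 2.2284×-0.82115×-0.39100 + 0.57071×0.92039×0.79145 = 0.715472 + 0.415730 = 1.131202.
Q̄ = (S_0/π) × [bracket] = (1361/π) × 1.131202 = 490.06 W/m².
— Configuration B (ϕ=-55.2°):
cos h₀ = −tan(-55.2°) tan(+23.400°) = 0.6226, h₀ = 0.8987 rad.
Bracket: h₀ sin ϕ sin δ + cos ϕ cos δ sin h₀ = 0.8987×-0.82115×0.39715 + 0.57071×0.91775×0.78252 = -0.293084 + 0.409860 = 0.116776.
Q̄ = (S_0/π) × [bracket] = (1361/π) × 0.116776 = 50.590 W/m².
Ratio Q̄_A / Q̄_B = 490.06 / 50.590 = 9.687.

Q̄_A / Q̄_B ≈ 9.69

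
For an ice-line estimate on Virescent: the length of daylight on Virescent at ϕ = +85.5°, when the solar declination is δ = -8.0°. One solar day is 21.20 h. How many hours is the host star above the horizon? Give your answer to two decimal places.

0.00 h

cos h₀ = −tan ϕ · tan δ = 1.7857 ≥ 1, so the host star never rises (polar night) and h₀ = 0.
Daylight = 2h₀/(2π) × 21.20 h = (0.0000/π) × 21.20 = 0.00 h.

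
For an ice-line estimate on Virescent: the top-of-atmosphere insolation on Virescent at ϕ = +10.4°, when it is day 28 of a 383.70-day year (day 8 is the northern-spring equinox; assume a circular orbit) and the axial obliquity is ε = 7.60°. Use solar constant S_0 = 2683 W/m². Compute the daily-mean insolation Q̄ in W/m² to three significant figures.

Solar longitude: L_s = 360° × (28 − 8)/383.70 = 18.765°.
sin δ = sin 7.60° × sin 18.765° = 0.04254, so δ = +2.438°.
cos h₀ = −tan(+10.4°) tan(+2.438°) = -0.0078, h₀ = 1.5786 rad.
Bracket: h₀ sin ϕ sin δ + cos ϕ cos δ sin h₀ = 1.5786×0.18052×0.04254 + 0.98357×0.99909×0.99997 = 0.012123 + 0.982645 = 0.994768.
Q̄ = (S_0/π) × [bracket] = (2683/π) × 0.994768 = 849.6 W/m².

Q̄ ≈ 850 W/m²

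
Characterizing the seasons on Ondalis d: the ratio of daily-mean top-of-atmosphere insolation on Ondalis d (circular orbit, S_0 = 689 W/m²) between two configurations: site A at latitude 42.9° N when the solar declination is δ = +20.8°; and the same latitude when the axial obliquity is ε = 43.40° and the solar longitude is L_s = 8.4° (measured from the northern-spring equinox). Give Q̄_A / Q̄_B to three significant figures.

— Configuration A (ϕ=+42.9°):
cos h₀ = −tan(+42.9°) tan(+20.800°) = -0.3530, h₀ = 1.9316 rad.
Bracket: h₀ sin ϕ sin δ + cos ϕ cos δ sin h₀ = 1.9316×0.68072×0.35511 + 0.73254×0.93483×0.93563 = 0.466927 + 0.640720 = 1.107647.
Q̄ = (S_0/π) × [bracket] = (689/π) × 1.107647 = 242.92 W/m².
— Configuration B (ϕ=+42.9°):
Solar declination: sin δ = sin ε · sin L_s = sin 43.40° × sin 8.4° = 0.10037, so δ = +5.761°.
cos h₀ = −tan(+42.9°) tan(+5.761°) = -0.0937, h₀ = 1.6647 rad.
Bracket: h₀ sin ϕ sin δ + cos ϕ cos δ sin h₀ = 1.6647×0.68072×0.10037 + 0.73254×0.99495×0.99560 = 0.113739 + 0.725634 = 0.839373.
Q̄ = (S_0/π) × [bracket] = (689/π) × 0.839373 = 184.09 W/m².
Ratio Q̄_A / Q̄_B = 242.92 / 184.09 = 1.320.

Q̄_A / Q̄_B ≈ 1.32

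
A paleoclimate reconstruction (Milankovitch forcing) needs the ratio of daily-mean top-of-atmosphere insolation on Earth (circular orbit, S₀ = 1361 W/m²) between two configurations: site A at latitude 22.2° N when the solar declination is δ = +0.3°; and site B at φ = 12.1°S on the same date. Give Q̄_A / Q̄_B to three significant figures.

— Configuration A (φ=+22.2°):
cos H₀ = −tan(+22.2°) tan(+0.300°) = -0.0021, H₀ = 1.5729 rad.
Bracket: H₀ sin φ sin δ + cos φ cos δ sin H₀ = 1.5729×0.37784×0.00524 + 0.92587×0.99999×1.00000 = 0.003114 + 0.925861 = 0.928975.
Q̄ = (S₀/π) × [bracket] = (1361/π) × 0.928975 = 402.45 W/m².
— Configuration B (φ=-12.1°):
cos H₀ = −tan(-12.1°) tan(+0.300°) = 0.0011, H₀ = 1.5697 rad.
Bracket: H₀ sin φ sin δ + cos φ cos δ sin H₀ = 1.5697×-0.20962×0.00524 + 0.97778×0.99999×1.00000 = -0.001724 + 0.977770 = 0.976046.
Q̄ = (S₀/π) × [bracket] = (1361/π) × 0.976046 = 422.84 W/m².
Ratio Q̄_A / Q̄_B = 402.45 / 422.84 = 0.9518.

Q̄_A / Q̄_B ≈ 0.952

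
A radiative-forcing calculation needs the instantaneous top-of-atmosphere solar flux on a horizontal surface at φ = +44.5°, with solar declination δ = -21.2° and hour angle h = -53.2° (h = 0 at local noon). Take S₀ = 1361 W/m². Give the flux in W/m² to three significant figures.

197 W/m²

cos θ_z = sin φ sin δ + cos φ cos δ cos h = -0.253466 + 0.398339 = 0.144873.
Flux = S₀ · cos θ_z = 1361 × 0.144873 = 197.2 W/m².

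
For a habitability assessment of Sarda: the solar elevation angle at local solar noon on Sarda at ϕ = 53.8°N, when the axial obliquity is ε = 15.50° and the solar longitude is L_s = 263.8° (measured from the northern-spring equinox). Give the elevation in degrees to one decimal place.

Solar declination: sin δ = sin ε · sin L_s = sin 15.50° × sin 263.8° = -0.26568, so δ = -15.407°.
At local noon the hour angle is zero, so the zenith angle equals |ϕ − δ| = |+53.8° − (-15.407°)| = 69.207°.
Elevation = 90° − 69.207° = 20.8°.

20.8°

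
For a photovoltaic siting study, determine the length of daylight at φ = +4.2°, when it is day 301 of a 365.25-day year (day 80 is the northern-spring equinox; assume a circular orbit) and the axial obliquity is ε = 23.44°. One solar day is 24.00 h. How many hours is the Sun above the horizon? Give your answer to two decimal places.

11.86 h

Solar longitude: λ_s = 360° × (301 − 80)/365.25 = 217.823°.
sin δ = sin 23.44° × sin 217.823° = -0.24394, so δ = -14.119°.
cos H₀ = −tan φ · tan δ = −tan(+4.2°) × tan(-14.119°) = 0.0185, so H₀ = 1.5523 rad = 88.94°.
Daylight = 2H₀/(2π) × 24.00 h = (1.5523/π) × 24.00 = 11.86 h.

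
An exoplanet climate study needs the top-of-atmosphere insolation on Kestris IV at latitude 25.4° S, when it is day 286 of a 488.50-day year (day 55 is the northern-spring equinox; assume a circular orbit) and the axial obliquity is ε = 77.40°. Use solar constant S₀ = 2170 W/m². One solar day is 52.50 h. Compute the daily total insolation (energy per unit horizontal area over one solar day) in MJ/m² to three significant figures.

102 MJ/m²

Solar longitude: λ_s = 360° × (286 − 55)/488.50 = 170.235°.
sin δ = sin 77.40° × sin 170.235° = 0.16552, so δ = +9.527°.
cos H₀ = −tan(-25.4°) tan(+9.527°) = 0.0797, H₀ = 1.4910 rad.
Bracket: H₀ sin φ sin δ + cos φ cos δ sin H₀ = 1.4910×-0.42894×0.16552 + 0.90334×0.98621×0.99682 = -0.105858 + 0.888050 = 0.782192.
Q̄ = (S₀/π) × [bracket] = (2170/π) × 0.782192 = 540.29 W/m².
Daily total = Q̄ × 52.50 h × 3600 s/h = 540.29 × 52.50 × 3600 / 10⁶ = 102.1 MJ/m².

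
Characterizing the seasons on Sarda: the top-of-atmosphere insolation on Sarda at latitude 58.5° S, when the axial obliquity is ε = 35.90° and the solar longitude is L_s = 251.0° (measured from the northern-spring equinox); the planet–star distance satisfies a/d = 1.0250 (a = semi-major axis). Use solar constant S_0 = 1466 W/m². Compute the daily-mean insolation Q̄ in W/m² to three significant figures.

Q̄ ≈ 728 W/m²

Solar declination: sin δ = sin ε · sin L_s = sin 35.90° × sin 251.0° = -0.55443, so δ = -33.671°.
cos h₀ = −tan(-58.5°) tan(-33.671°) = -1.0871 ≤ −1 ⇒ polar day, h₀ = π.
Bracket: h₀ sin ϕ sin δ + cos ϕ cos δ sin h₀ = 3.1416×-0.85264×-0.55443 + 0.52250×0.83223×0.00000 = 1.485126 + 0.000000 = 1.485126.
Inverse-square distance factor (a/d)² = 1.0250² = 1.050625.
Q̄ = (S_0/π) × 1.050625 × [bracket] = (1466/π) × 1.050625 × 1.485126 = 728.1 W/m².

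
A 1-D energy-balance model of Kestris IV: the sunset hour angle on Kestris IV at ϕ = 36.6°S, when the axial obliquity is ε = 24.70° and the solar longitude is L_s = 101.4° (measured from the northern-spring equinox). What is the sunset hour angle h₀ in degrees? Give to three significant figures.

h₀ = 70.5°

Solar declination: sin δ = sin ε · sin L_s = sin 24.70° × sin 101.4° = 0.40962, so δ = +24.181°.
cos h₀ = −tan ϕ · tan δ = −tan(-36.6°) × tan(+24.181°) = 0.3335, so h₀ = 1.2308 rad = 70.52°.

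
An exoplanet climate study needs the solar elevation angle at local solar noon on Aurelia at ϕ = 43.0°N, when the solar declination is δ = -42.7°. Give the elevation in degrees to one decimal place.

4.3°

At local noon the hour angle is zero, so the zenith angle equals |ϕ − δ| = |+43.0° − (-42.700°)| = 85.700°.
Elevation = 90° − 85.700° = 4.3°.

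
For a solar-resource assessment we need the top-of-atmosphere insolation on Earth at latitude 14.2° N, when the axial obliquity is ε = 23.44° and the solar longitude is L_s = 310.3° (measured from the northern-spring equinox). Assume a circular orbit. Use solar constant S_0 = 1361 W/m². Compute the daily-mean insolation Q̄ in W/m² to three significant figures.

Solar declination: sin δ = sin ε · sin L_s = sin 23.44° × sin 310.3° = -0.30338, so δ = -17.661°.
cos h₀ = −tan(+14.2°) tan(-17.661°) = 0.0806, h₀ = 1.4901 rad.
Bracket: h₀ sin ϕ sin δ + cos ϕ cos δ sin h₀ = 1.4901×0.24531×-0.30338 + 0.96945×0.95287×0.99675 = -0.110896 + 0.920758 = 0.809862.
Q̄ = (S_0/π) × [bracket] = (1361/π) × 0.809862 = 350.8 W/m².

Q̄ ≈ 351 W/m²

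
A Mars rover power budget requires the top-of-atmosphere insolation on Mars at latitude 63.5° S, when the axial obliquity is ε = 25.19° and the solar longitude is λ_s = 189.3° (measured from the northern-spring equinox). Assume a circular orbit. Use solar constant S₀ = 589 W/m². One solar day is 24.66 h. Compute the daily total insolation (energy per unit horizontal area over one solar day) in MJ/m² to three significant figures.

9.09 MJ/m²

Solar declination: sin δ = sin ε · sin λ_s = sin 25.19° × sin 189.3° = -0.06878, so δ = -3.944°.
cos H₀ = −tan(-63.5°) tan(-3.944°) = -0.1383, H₀ = 1.7095 rad.
Bracket: H₀ sin φ sin δ + cos φ cos δ sin H₀ = 1.7095×-0.89493×-0.06878 + 0.44620×0.99763×0.99039 = 0.105225 + 0.440865 = 0.546090.
Q̄ = (S₀/π) × [bracket] = (589/π) × 0.546090 = 102.38 W/m².
Daily total = Q̄ × 24.66 h × 3600 s/h = 102.38 × 24.66 × 3600 / 10⁶ = 9.089 MJ/m².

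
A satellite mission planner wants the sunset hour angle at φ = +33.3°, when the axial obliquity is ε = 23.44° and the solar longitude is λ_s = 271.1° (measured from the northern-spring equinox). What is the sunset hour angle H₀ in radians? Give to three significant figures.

H₀ = 1.28 rad

Solar declination: sin δ = sin ε · sin λ_s = sin 23.44° × sin 271.1° = -0.39772, so δ = -23.435°.
cos H₀ = −tan φ · tan δ = −tan(+33.3°) × tan(-23.435°) = 0.2847, so H₀ = 1.2821 rad = 73.46°.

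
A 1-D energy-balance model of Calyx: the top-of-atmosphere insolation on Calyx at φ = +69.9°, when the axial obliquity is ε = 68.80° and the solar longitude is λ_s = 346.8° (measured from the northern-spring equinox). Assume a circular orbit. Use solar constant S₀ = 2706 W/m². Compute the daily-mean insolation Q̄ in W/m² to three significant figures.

Q̄ ≈ 71.7 W/m²

Solar declination: sin δ = sin ε · sin λ_s = sin 68.80° × sin 346.8° = -0.21290, so δ = -12.292°.
cos H₀ = −tan(+69.9°) tan(-12.292°) = 0.5954, H₀ = 0.9330 rad.
Bracket: H₀ sin φ sin δ + cos φ cos δ sin H₀ = 0.9330×0.93909×-0.21290 + 0.34366×0.97707×0.80342 = -0.186537 + 0.269772 = 0.083235.
Q̄ = (S₀/π) × [bracket] = (2706/π) × 0.083235 = 71.69 W/m².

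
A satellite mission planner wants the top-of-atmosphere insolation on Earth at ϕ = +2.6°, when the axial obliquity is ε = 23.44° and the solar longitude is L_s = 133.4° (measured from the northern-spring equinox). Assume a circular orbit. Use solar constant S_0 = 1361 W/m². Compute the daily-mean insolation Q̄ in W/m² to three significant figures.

Solar declination: sin δ = sin ε · sin L_s = sin 23.44° × sin 133.4° = 0.28902, so δ = +16.799°.
cos h₀ = −tan(+2.6°) tan(+16.799°) = -0.0137, h₀ = 1.5845 rad.
Bracket: h₀ sin ϕ sin δ + cos ϕ cos δ sin h₀ = 1.5845×0.04536×0.28902 + 0.99897×0.95732×0.99991 = 0.020773 + 0.956248 = 0.977021.
Q̄ = (S_0/π) × [bracket] = (1361/π) × 0.977021 = 423.3 W/m².

Q̄ ≈ 423 W/m²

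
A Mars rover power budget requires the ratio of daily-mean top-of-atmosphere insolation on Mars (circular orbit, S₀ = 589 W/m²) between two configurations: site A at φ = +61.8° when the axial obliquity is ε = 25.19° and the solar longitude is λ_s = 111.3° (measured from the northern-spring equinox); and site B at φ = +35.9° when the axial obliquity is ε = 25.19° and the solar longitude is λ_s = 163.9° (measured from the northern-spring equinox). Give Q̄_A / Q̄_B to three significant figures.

— Configuration A (φ=+61.8°):
Solar declination: sin δ = sin ε · sin λ_s = sin 25.19° × sin 111.3° = 0.39655, so δ = +23.363°.
cos H₀ = −tan(+61.8°) tan(+23.363°) = -0.8056, H₀ = 2.5075 rad.
Bracket: H₀ sin φ sin δ + cos φ cos δ sin H₀ = 2.5075×0.88130×0.39655 + 0.47255×0.91801×0.59245 = 0.876320 + 0.257008 = 1.133328.
Q̄ = (S₀/π) × [bracket] = (589/π) × 1.133328 = 212.48 W/m².
— Configuration B (φ=+35.9°):
Solar declination: sin δ = sin ε · sin λ_s = sin 25.19° × sin 163.9° = 0.11803, so δ = +6.778°.
cos H₀ = −tan(+35.9°) tan(+6.778°) = -0.0860, H₀ = 1.6569 rad.
Bracket: H₀ sin φ sin δ + cos φ cos δ sin H₀ = 1.6569×0.58637×0.11803 + 0.81004×0.99301×0.99629 = 0.114673 + 0.801394 = 0.916067.
Q̄ = (S₀/π) × [bracket] = (589/π) × 0.916067 = 171.75 W/m².
Ratio Q̄_A / Q̄_B = 212.48 / 171.75 = 1.237.

Q̄_A / Q̄_B ≈ 1.24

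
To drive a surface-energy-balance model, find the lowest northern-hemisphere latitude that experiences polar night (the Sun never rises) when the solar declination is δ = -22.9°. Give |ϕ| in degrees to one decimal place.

Polar night requires cos h₀ = −tan ϕ tan δ ≥ 1, i.e. tan ϕ tan δ ≤ −1.
The boundary is |tan ϕ| · |tan δ| = 1, so |ϕ| = 90° − |δ| = 90° − 22.9° = 67.1° in the northern hemisphere.

|ϕ| = 67.1°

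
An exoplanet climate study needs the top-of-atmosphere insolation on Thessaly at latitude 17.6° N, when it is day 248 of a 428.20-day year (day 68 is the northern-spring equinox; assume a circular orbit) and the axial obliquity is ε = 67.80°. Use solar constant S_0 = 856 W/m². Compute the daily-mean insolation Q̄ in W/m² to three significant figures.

Solar longitude: L_s = 360° × (248 − 68)/428.20 = 151.331°.
sin δ = sin 67.80° × sin 151.331° = 0.44418, so δ = +26.371°.
cos h₀ = −tan(+17.6°) tan(+26.371°) = -0.1573, h₀ = 1.7287 rad.
Bracket: h₀ sin ϕ sin δ + cos ϕ cos δ sin h₀ = 1.7287×0.30237×0.44418 + 0.95319×0.89594×0.98756 = 0.232176 + 0.843377 = 1.075553.
Q̄ = (S_0/π) × [bracket] = (856/π) × 1.075553 = 293.1 W/m².

Q̄ ≈ 293 W/m²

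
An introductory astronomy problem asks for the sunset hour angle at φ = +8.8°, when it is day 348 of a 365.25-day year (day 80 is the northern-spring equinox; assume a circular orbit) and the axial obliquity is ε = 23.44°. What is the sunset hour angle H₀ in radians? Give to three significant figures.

Solar longitude: λ_s = 360° × (348 − 80)/365.25 = 264.148°.
sin δ = sin 23.44° × sin 264.148° = -0.39572, so δ = -23.311°.
cos H₀ = −tan φ · tan δ = −tan(+8.8°) × tan(-23.311°) = 0.0667, so H₀ = 1.5040 rad = 86.18°.

H₀ = 1.50 rad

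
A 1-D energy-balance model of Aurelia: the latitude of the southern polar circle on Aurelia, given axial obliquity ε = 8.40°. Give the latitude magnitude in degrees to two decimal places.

The polar circle is the lowest latitude that experiences at least one full rotation of continuous darkness at the northern-summer solstice; it lies at |φ| = 90° − ε = 90° − 8.40° = 81.60°.

81.60°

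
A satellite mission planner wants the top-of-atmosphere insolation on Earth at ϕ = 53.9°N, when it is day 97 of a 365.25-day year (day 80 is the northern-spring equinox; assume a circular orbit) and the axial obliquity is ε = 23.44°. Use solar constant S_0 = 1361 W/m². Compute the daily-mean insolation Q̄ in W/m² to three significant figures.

Q̄ ≈ 320 W/m²

Solar longitude: L_s = 360° × (97 − 80)/365.25 = 16.756°.
sin δ = sin 23.44° × sin 16.756° = 0.11468, so δ = +6.585°.
cos h₀ = −tan(+53.9°) tan(+6.585°) = -0.1583, h₀ = 1.7298 rad.
Bracket: h₀ sin ϕ sin δ + cos ϕ cos δ sin h₀ = 1.7298×0.80799×0.11468 + 0.58920×0.99340×0.98739 = 0.160284 + 0.577931 = 0.738215.
Q̄ = (S_0/π) × [bracket] = (1361/π) × 0.738215 = 319.8 W/m².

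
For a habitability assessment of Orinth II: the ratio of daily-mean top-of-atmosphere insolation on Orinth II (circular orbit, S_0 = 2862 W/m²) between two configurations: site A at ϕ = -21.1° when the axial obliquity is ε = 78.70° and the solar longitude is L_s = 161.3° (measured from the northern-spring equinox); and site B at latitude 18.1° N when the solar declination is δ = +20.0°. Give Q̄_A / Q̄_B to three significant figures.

Q̄_A / Q̄_B ≈ 0.671

— Configuration A (ϕ=-21.1°):
Solar declination: sin δ = sin ε · sin L_s = sin 78.70° × sin 161.3° = 0.31440, so δ = +18.324°.
cos h₀ = −tan(-21.1°) tan(+18.324°) = 0.1278, h₀ = 1.4426 rad.
Bracket: h₀ sin ϕ sin δ + cos ϕ cos δ sin h₀ = 1.4426×-0.36000×0.31440 + 0.93295×0.94929×0.99180 = -0.163279 + 0.878378 = 0.715099.
Q̄ = (S_0/π) × [bracket] = (2862/π) × 0.715099 = 651.46 W/m².
— Configuration B (ϕ=+18.1°):
cos h₀ = −tan(+18.1°) tan(+20.000°) = -0.1190, h₀ = 1.6900 rad.
Bracket: h₀ sin ϕ sin δ + cos ϕ cos δ sin h₀ = 1.6900×0.31068×0.34202 + 0.95052×0.93969×0.99290 = 0.179577 + 0.886852 = 1.066429.
Q̄ = (S_0/π) × [bracket] = (2862/π) × 1.066429 = 971.52 W/m².
Ratio Q̄_A / Q̄_B = 651.46 / 971.52 = 0.6706.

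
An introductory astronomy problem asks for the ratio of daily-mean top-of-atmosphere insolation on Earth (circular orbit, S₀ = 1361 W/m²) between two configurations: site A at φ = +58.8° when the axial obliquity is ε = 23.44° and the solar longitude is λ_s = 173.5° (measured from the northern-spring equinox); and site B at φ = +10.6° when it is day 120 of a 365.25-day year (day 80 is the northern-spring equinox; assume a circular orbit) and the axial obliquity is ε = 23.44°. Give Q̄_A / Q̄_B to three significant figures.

Q̄_A / Q̄_B ≈ 0.565

— Configuration A (φ=+58.8°):
Solar declination: sin δ = sin ε · sin λ_s = sin 23.44° × sin 173.5° = 0.04503, so δ = +2.581°.
cos H₀ = −tan(+58.8°) tan(+2.581°) = -0.0744, H₀ = 1.6453 rad.
Bracket: H₀ sin φ sin δ + cos φ cos δ sin H₀ = 1.6453×0.85536×0.04503 + 0.51803×0.99899×0.99723 = 0.063372 + 0.516073 = 0.579445.
Q̄ = (S₀/π) × [bracket] = (1361/π) × 0.579445 = 251.03 W/m².
— Configuration B (φ=+10.6°):
Solar longitude: λ_s = 360° × (120 − 80)/365.25 = 39.425°.
sin δ = sin 23.44° × sin 39.425° = 0.25262, so δ = +14.633°.
cos H₀ = −tan(+10.6°) tan(+14.633°) = -0.0489, H₀ = 1.6197 rad.
Bracket: H₀ sin φ sin δ + cos φ cos δ sin H₀ = 1.6197×0.18395×0.25262 + 0.98294×0.96756×0.99881 = 0.075267 + 0.949922 = 1.025189.
Q̄ = (S₀/π) × [bracket] = (1361/π) × 1.025189 = 444.13 W/m².
Ratio Q̄_A / Q̄_B = 251.03 / 444.13 = 0.5652.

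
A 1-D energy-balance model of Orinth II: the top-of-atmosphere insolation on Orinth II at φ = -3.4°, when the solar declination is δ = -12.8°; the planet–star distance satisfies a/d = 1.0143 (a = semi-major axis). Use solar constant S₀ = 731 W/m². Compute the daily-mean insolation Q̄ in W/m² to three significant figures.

cos H₀ = −tan(-3.4°) tan(-12.800°) = -0.0135, H₀ = 1.5843 rad.
Bracket: H₀ sin φ sin δ + cos φ cos δ sin H₀ = 1.5843×-0.05931×-0.22155 + 0.99824×0.97515×0.99991 = 0.020818 + 0.973346 = 0.994164.
Inverse-square distance factor (a/d)² = 1.0143² = 1.028804.
Q̄ = (S₀/π) × 1.028804 × [bracket] = (731/π) × 1.028804 × 0.994164 = 238.0 W/m².

Q̄ ≈ 238 W/m²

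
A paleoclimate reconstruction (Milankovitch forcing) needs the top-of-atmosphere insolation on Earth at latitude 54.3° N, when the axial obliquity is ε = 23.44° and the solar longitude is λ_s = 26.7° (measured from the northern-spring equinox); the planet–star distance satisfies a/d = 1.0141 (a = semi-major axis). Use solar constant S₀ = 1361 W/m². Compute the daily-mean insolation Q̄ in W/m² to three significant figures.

Solar declination: sin δ = sin ε · sin λ_s = sin 23.44° × sin 26.7° = 0.17873, so δ = +10.296°.
cos H₀ = −tan(+54.3°) tan(+10.296°) = -0.2528, H₀ = 1.8264 rad.
Bracket: H₀ sin φ sin δ + cos φ cos δ sin H₀ = 1.8264×0.81208×0.17873 + 0.58354×0.98390×0.96752 = 0.265089 + 0.555497 = 0.820586.
Inverse-square distance factor (a/d)² = 1.0141² = 1.028399.
Q̄ = (S₀/π) × 1.028399 × [bracket] = (1361/π) × 1.028399 × 0.820586 = 365.6 W/m².

Q̄ ≈ 366 W/m²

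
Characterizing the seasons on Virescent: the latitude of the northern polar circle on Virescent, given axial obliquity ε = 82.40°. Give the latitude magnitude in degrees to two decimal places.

The polar circle is the lowest latitude that experiences at least one full rotation of continuous daylight at the northern-summer solstice; it lies at |ϕ| = 90° − ε = 90° − 82.40° = 7.60°.

7.60°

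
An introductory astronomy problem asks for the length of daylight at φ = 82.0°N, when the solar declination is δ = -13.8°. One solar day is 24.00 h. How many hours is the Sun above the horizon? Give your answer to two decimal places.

cos H₀ = −tan φ · tan δ = 1.7477 ≥ 1, so the Sun never rises (polar night) and H₀ = 0.
Daylight = 2H₀/(2π) × 24.00 h = (0.0000/π) × 24.00 = 0.00 h.

0.00 h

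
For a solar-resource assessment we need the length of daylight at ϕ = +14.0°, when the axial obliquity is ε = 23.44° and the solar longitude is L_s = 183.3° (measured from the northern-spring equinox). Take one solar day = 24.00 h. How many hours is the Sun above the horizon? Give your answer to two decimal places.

Solar declination: sin δ = sin ε · sin L_s = sin 23.44° × sin 183.3° = -0.02290, so δ = -1.312°.
cos h₀ = −tan ϕ · tan δ = −tan(+14.0°) × tan(-1.312°) = 0.0057, so h₀ = 1.5651 rad = 89.67°.
Daylight = 2h₀/(2π) × 24.00 h = (1.5651/π) × 24.00 = 11.96 h.

11.96 h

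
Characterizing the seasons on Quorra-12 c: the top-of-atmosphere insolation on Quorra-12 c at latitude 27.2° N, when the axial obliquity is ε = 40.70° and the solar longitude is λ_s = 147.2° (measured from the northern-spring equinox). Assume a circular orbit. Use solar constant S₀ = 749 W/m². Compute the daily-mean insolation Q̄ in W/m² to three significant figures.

Q̄ ≈ 263 W/m²

Solar declination: sin δ = sin ε · sin λ_s = sin 40.70° × sin 147.2° = 0.35325, so δ = +20.686°.
cos H₀ = −tan(+27.2°) tan(+20.686°) = -0.1941, H₀ = 1.7661 rad.
Bracket: H₀ sin φ sin δ + cos φ cos δ sin H₀ = 1.7661×0.45710×0.35325 + 0.88942×0.93553×0.98099 = 0.285173 + 0.816261 = 1.101434.
Q̄ = (S₀/π) × [bracket] = (749/π) × 1.101434 = 262.6 W/m².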